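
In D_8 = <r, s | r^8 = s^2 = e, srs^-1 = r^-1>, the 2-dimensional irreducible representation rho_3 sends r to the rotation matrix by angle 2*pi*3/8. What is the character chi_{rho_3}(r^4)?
chi_{rho_3}(r^4) = 2*cos(2*pi*3*4/8) = -2

Solution. rho_3(r^4) is rotation by angle 2*pi*3*4/8, whose trace is 2*cos(2*pi*3*4/8) = -2.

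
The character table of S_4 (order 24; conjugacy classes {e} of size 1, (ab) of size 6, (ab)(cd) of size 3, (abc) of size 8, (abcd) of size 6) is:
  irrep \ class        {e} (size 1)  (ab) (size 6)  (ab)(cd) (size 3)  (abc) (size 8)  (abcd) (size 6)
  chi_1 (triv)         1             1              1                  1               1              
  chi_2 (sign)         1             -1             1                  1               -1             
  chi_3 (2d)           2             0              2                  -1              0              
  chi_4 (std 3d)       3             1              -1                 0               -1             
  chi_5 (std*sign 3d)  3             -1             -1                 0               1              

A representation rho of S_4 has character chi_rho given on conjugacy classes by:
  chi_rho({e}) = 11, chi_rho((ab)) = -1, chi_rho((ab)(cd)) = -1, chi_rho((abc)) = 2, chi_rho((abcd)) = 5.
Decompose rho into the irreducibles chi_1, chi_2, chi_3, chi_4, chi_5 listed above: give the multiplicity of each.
Multiplicities: chi_1: 2, chi_2: 0, chi_3: 0, chi_4: 0, chi_5: 3.

Use <chi_rho, chi> = (1/|G|) sum_C |C| * chi_rho(C) * conj(chi(C)) with |G| = 24 for each irreducible chi in the table:
  <chi_rho, chi_1> = (1/24)[1*(11)*conj(1) + 6*(-1)*conj(1) + 3*(-1)*conj(1) + 8*(2)*conj(1) + 6*(5)*conj(1)]
      = (1/24)[(11) + (-6) + (-3) + (16) + (30)] = 48/24 = 2
  <chi_rho, chi_2> = (1/24)[1*(11)*conj(1) + 6*(-1)*conj(-1) + 3*(-1)*conj(1) + 8*(2)*conj(1) + 6*(5)*conj(-1)]
      = (1/24)[(11) + (6) + (-3) + (16) + (-30)] = 0/24 = 0
  <chi_rho, chi_3> = (1/24)[1*(11)*conj(2) + 6*(-1)*conj(0) + 3*(-1)*conj(2) + 8*(2)*conj(-1) + 6*(5)*conj(0)]
      = (1/24)[(22) + (0) + (-6) + (-16) + (0)] = 0/24 = 0
  <chi_rho, chi_4> = (1/24)[1*(11)*conj(3) + 6*(-1)*conj(1) + 3*(-1)*conj(-1) + 8*(2)*conj(0) + 6*(5)*conj(-1)]
      = (1/24)[(33) + (-6) + (3) + (0) + (-30)] = 0/24 = 0
  <chi_rho, chi_5> = (1/24)[1*(11)*conj(3) + 6*(-1)*conj(-1) + 3*(-1)*conj(-1) + 8*(2)*conj(0) + 6*(5)*conj(1)]
      = (1/24)[(33) + (6) + (3) + (0) + (30)] = 72/24 = 3
Dimension check: dim(rho) = sum (mult * dim) = 2*1 + 0*1 + 0*2 + 0*3 + 3*3 = 11 = chi_rho(e) = 11.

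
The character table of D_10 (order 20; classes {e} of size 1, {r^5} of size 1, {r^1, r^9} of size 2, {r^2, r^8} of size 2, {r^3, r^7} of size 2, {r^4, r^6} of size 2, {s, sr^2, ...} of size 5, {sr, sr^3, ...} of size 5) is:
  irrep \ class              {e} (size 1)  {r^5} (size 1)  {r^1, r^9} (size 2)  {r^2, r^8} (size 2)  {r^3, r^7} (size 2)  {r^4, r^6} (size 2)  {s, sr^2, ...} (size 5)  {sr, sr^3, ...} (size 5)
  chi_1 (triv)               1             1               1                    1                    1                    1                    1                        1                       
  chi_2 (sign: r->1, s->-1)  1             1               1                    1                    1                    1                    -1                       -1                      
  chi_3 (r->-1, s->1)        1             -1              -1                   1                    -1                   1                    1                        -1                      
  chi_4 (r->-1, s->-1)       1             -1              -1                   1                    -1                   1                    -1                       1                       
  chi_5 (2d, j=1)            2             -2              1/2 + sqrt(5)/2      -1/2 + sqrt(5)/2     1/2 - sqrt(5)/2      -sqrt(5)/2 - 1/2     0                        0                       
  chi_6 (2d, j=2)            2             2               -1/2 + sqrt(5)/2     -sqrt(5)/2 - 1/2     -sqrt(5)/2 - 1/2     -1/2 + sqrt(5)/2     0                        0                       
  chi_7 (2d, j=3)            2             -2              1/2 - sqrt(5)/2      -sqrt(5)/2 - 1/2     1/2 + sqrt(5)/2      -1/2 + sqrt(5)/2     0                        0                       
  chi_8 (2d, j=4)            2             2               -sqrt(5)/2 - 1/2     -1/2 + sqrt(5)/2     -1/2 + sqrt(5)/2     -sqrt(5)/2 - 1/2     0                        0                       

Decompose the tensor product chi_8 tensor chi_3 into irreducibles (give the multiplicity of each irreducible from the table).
chi_8 tensor chi_3 = chi_5 (all other irreducibles have multiplicity 0).

Proof sketch: The character of a tensor product is the pointwise product (chi_8 * chi_3)(C) = chi_8(C) * chi_3(C):
  {e}: (2)*(1), {r^5}: (2)*(-1), {r^1, r^9}: (-sqrt(5)/2 - 1/2)*(-1), {r^2, r^8}: (-1/2 + sqrt(5)/2)*(1), {r^3, r^7}: (-1/2 + sqrt(5)/2)*(-1), {r^4, r^6}: (-sqrt(5)/2 - 1/2)*(1), {s, sr^2, ...}: (0)*(1), {sr, sr^3, ...}: (0)*(-1)
so (chi_8 * chi_3) takes values
  {e} -> 2, {r^5} -> -2, {r^1, r^9} -> 1/2 + sqrt(5)/2, {r^2, r^8} -> -1/2 + sqrt(5)/2, {r^3, r^7} -> 1/2 - sqrt(5)/2, {r^4, r^6} -> -sqrt(5)/2 - 1/2, {s, sr^2, ...} -> 0, {sr, sr^3, ...} -> 0.
Now take the inner product of this character with each irreducible chi from the table, <chi_8*chi_3, chi> = (1/20) sum_C |C| (chi_8*chi_3)(C) conj(chi(C)):
  <chi_8*chi_3, chi_1> = (1/20)[1*(2)*conj(1) + 1*(-2)*conj(1) + 2*(1/2 + sqrt(5)/2)*conj(1) + 2*(-1/2 + sqrt(5)/2)*conj(1) + 2*(1/2 - sqrt(5)/2)*conj(1) + 2*(-sqrt(5)/2 - 1/2)*conj(1) + 5*(0)*conj(1) + 5*(0)*conj(1)]
      = (1/20)[(2) + (-2) + (1 + sqrt(5)) + (-1 + sqrt(5)) + (1 - sqrt(5)) + (-sqrt(5) - 1) + (0) + (0)] = 0/20 = 0
  <chi_8*chi_3, chi_2> = (1/20)[1*(2)*conj(1) + 1*(-2)*conj(1) + 2*(1/2 + sqrt(5)/2)*conj(1) + 2*(-1/2 + sqrt(5)/2)*conj(1) + 2*(1/2 - sqrt(5)/2)*conj(1) + 2*(-sqrt(5)/2 - 1/2)*conj(1) + 5*(0)*conj(-1) + 5*(0)*conj(-1)]
      = (1/20)[(2) + (-2) + (1 + sqrt(5)) + (-1 + sqrt(5)) + (1 - sqrt(5)) + (-sqrt(5) - 1) + (0) + (0)] = 0/20 = 0
  <chi_8*chi_3, chi_3> = (1/20)[1*(2)*conj(1) + 1*(-2)*conj(-1) + 2*(1/2 + sqrt(5)/2)*conj(-1) + 2*(-1/2 + sqrt(5)/2)*conj(1) + 2*(1/2 - sqrt(5)/2)*conj(-1) + 2*(-sqrt(5)/2 - 1/2)*conj(1) + 5*(0)*conj(1) + 5*(0)*conj(-1)]
      = (1/20)[(2) + (2) + (-sqrt(5) - 1) + (-1 + sqrt(5)) + (-1 + sqrt(5)) + (-sqrt(5) - 1) + (0) + (0)] = 0/20 = 0
  <chi_8*chi_3, chi_4> = (1/20)[1*(2)*conj(1) + 1*(-2)*conj(-1) + 2*(1/2 + sqrt(5)/2)*conj(-1) + 2*(-1/2 + sqrt(5)/2)*conj(1) + 2*(1/2 - sqrt(5)/2)*conj(-1) + 2*(-sqrt(5)/2 - 1/2)*conj(1) + 5*(0)*conj(-1) + 5*(0)*conj(1)]
      = (1/20)[(2) + (2) + (-sqrt(5) - 1) + (-1 + sqrt(5)) + (-1 + sqrt(5)) + (-sqrt(5) - 1) + (0) + (0)] = 0/20 = 0
  <chi_8*chi_3, chi_5> = (1/20)[1*(2)*conj(2) + 1*(-2)*conj(-2) + 2*(1/2 + sqrt(5)/2)*conj(1/2 + sqrt(5)/2) + 2*(-1/2 + sqrt(5)/2)*conj(-1/2 + sqrt(5)/2) + 2*(1/2 - sqrt(5)/2)*conj(1/2 - sqrt(5)/2) + 2*(-sqrt(5)/2 - 1/2)*conj(-sqrt(5)/2 - 1/2) + 5*(0)*conj(0) + 5*(0)*conj(0)]
      = (1/20)[(4) + (4) + (sqrt(5) + 3) + (3 - sqrt(5)) + (3 - sqrt(5)) + (sqrt(5) + 3) + (0) + (0)] = 20/20 = 1
  <chi_8*chi_3, chi_6> = (1/20)[1*(2)*conj(2) + 1*(-2)*conj(2) + 2*(1/2 + sqrt(5)/2)*conj(-1/2 + sqrt(5)/2) + 2*(-1/2 + sqrt(5)/2)*conj(-sqrt(5)/2 - 1/2) + 2*(1/2 - sqrt(5)/2)*conj(-sqrt(5)/2 - 1/2) + 2*(-sqrt(5)/2 - 1/2)*conj(-1/2 + sqrt(5)/2) + 5*(0)*conj(0) + 5*(0)*conj(0)]
      = (1/20)[(4) + (-4) + (2) + (-2) + (2) + (-2) + (0) + (0)] = 0/20 = 0
  <chi_8*chi_3, chi_7> = (1/20)[1*(2)*conj(2) + 1*(-2)*conj(-2) + 2*(1/2 + sqrt(5)/2)*conj(1/2 - sqrt(5)/2) + 2*(-1/2 + sqrt(5)/2)*conj(-sqrt(5)/2 - 1/2) + 2*(1/2 - sqrt(5)/2)*conj(1/2 + sqrt(5)/2) + 2*(-sqrt(5)/2 - 1/2)*conj(-1/2 + sqrt(5)/2) + 5*(0)*conj(0) + 5*(0)*conj(0)]
      = (1/20)[(4) + (4) + (-2) + (-2) + (-2) + (-2) + (0) + (0)] = 0/20 = 0
  <chi_8*chi_3, chi_8> = (1/20)[1*(2)*conj(2) + 1*(-2)*conj(2) + 2*(1/2 + sqrt(5)/2)*conj(-sqrt(5)/2 - 1/2) + 2*(-1/2 + sqrt(5)/2)*conj(-1/2 + sqrt(5)/2) + 2*(1/2 - sqrt(5)/2)*conj(-1/2 + sqrt(5)/2) + 2*(-sqrt(5)/2 - 1/2)*conj(-sqrt(5)/2 - 1/2) + 5*(0)*conj(0) + 5*(0)*conj(0)]
      = (1/20)[(4) + (-4) + (-3 - sqrt(5)) + (3 - sqrt(5)) + (-3 + sqrt(5)) + (sqrt(5) + 3) + (0) + (0)] = 0/20 = 0
Hence the multiplicities are chi_5: 1. Dimension check: dim(chi_8)*dim(chi_3) = 2*1 = 2 and sum (mult * dim) = 1*2 = 2.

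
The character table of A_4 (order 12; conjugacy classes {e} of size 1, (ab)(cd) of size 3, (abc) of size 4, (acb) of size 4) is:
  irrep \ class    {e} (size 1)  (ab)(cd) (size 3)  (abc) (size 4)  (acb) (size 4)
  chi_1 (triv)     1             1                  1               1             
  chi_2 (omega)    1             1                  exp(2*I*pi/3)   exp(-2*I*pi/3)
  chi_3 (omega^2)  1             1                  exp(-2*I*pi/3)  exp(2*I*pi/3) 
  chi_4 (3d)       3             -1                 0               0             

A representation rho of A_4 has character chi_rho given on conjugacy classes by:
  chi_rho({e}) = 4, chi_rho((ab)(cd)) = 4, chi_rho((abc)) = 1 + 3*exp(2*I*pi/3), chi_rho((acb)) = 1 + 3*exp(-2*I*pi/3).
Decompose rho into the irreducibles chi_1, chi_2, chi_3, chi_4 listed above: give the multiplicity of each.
Multiplicities: chi_1: 1, chi_2: 3, chi_3: 0, chi_4: 0.

Proof sketch: Use <chi_rho, chi> = (1/|G|) sum_C |C| * chi_rho(C) * conj(chi(C)) with |G| = 12 for each irreducible chi in the table:
  <chi_rho, chi_1> = (1/12)[1*(4)*conj(1) + 3*(4)*conj(1) + 4*(1 + 3*exp(2*I*pi/3))*conj(1) + 4*(1 + 3*exp(-2*I*pi/3))*conj(1)]
      = (1/12)[(4) + (12) + (4 + 12*exp(2*I*pi/3)) + (4 + 12*exp(-2*I*pi/3))] = 12/12 = 1
  <chi_rho, chi_2> = (1/12)[1*(4)*conj(1) + 3*(4)*conj(1) + 4*(1 + 3*exp(2*I*pi/3))*conj(exp(2*I*pi/3)) + 4*(1 + 3*exp(-2*I*pi/3))*conj(exp(-2*I*pi/3))]
      = (1/12)[(4) + (12) + (12 + 4*exp(-2*I*pi/3)) + (12 + 4*exp(2*I*pi/3))] = 36/12 = 3
  <chi_rho, chi_3> = (1/12)[1*(4)*conj(1) + 3*(4)*conj(1) + 4*(1 + 3*exp(2*I*pi/3))*conj(exp(-2*I*pi/3)) + 4*(1 + 3*exp(-2*I*pi/3))*conj(exp(2*I*pi/3))]
      = (1/12)[(4) + (12) + (12*exp(-2*I*pi/3) + 4*exp(2*I*pi/3)) + (4*exp(-2*I*pi/3) + 12*exp(2*I*pi/3))] = 0/12 = 0
  <chi_rho, chi_4> = (1/12)[1*(4)*conj(3) + 3*(4)*conj(-1) + 4*(1 + 3*exp(2*I*pi/3))*conj(0) + 4*(1 + 3*exp(-2*I*pi/3))*conj(0)]
      = (1/12)[(12) + (-12) + (0) + (0)] = 0/12 = 0
(Exp terms are combined using exp(i*s)*conj(exp(i*t)) = exp(i*(s-t)), and sums of them are collapsed using the identity that for every m > 1 the m distinct m-th roots of unity sum to 0, e.g. 1 + exp(2*I*pi/3) + exp(-2*I*pi/3) = 0.)
Dimension check: dim(rho) = sum (mult * dim) = 1*1 + 3*1 + 0*1 + 0*3 = 4 = chi_rho(e) = 4.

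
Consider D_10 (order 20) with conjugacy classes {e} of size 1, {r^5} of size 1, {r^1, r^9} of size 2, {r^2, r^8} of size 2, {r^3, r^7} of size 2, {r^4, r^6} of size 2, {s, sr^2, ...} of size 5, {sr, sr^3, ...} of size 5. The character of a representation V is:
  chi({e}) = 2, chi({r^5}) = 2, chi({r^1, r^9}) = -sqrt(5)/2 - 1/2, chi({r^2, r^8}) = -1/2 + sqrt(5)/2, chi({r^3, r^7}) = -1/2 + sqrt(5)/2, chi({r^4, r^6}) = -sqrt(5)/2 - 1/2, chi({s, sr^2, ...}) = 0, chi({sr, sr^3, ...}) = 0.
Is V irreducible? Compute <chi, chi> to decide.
Irreducible: <chi, chi> = 1.

Explanation: <chi, chi> = (1/|G|) sum_C |C| * |chi(C)|^2 = (1/20)[1*|2|^2 + 1*|2|^2 + 2*|-sqrt(5)/2 - 1/2|^2 + 2*|-1/2 + sqrt(5)/2|^2 + 2*|-1/2 + sqrt(5)/2|^2 + 2*|-sqrt(5)/2 - 1/2|^2 + 5*|0|^2 + 5*|0|^2]
  = (1/20)[(4) + (4) + (sqrt(5) + 3) + (3 - sqrt(5)) + (3 - sqrt(5)) + (sqrt(5) + 3) + (0) + (0)] = 20/20 = 1.
A character is irreducible iff <chi, chi> = 1, so this representation is irreducible.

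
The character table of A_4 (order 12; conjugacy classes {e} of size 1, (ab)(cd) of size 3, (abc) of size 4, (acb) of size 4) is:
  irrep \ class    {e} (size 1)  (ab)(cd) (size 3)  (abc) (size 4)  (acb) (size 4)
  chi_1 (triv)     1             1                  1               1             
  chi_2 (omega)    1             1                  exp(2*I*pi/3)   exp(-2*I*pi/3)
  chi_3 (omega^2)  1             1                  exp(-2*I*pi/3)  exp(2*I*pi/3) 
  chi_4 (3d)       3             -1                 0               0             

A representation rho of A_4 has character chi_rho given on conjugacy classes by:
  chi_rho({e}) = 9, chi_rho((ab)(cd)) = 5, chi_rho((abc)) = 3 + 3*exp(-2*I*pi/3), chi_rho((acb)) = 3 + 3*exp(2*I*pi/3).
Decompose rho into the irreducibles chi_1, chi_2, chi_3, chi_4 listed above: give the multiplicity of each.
Multiplicities: chi_1: 3, chi_2: 0, chi_3: 3, chi_4: 1.

Argument: Use <chi_rho, chi> = (1/|G|) sum_C |C| * chi_rho(C) * conj(chi(C)) with |G| = 12 for each irreducible chi in the table:
  <chi_rho, chi_1> = (1/12)[1*(9)*conj(1) + 3*(5)*conj(1) + 4*(3 + 3*exp(-2*I*pi/3))*conj(1) + 4*(3 + 3*exp(2*I*pi/3))*conj(1)]
      = (1/12)[(9) + (15) + (12 + 12*exp(-2*I*pi/3)) + (12 + 12*exp(2*I*pi/3))] = 36/12 = 3
  <chi_rho, chi_2> = (1/12)[1*(9)*conj(1) + 3*(5)*conj(1) + 4*(3 + 3*exp(-2*I*pi/3))*conj(exp(2*I*pi/3)) + 4*(3 + 3*exp(2*I*pi/3))*conj(exp(-2*I*pi/3))]
      = (1/12)[(9) + (15) + (-12) + (-12)] = 0/12 = 0
  <chi_rho, chi_3> = (1/12)[1*(9)*conj(1) + 3*(5)*conj(1) + 4*(3 + 3*exp(-2*I*pi/3))*conj(exp(-2*I*pi/3)) + 4*(3 + 3*exp(2*I*pi/3))*conj(exp(2*I*pi/3))]
      = (1/12)[(9) + (15) + (12 + 12*exp(2*I*pi/3)) + (12 + 12*exp(-2*I*pi/3))] = 36/12 = 3
  <chi_rho, chi_4> = (1/12)[1*(9)*conj(3) + 3*(5)*conj(-1) + 4*(3 + 3*exp(-2*I*pi/3))*conj(0) + 4*(3 + 3*exp(2*I*pi/3))*conj(0)]
      = (1/12)[(27) + (-15) + (0) + (0)] = 12/12 = 1
(Exp terms are combined using exp(i*s)*conj(exp(i*t)) = exp(i*(s-t)), and sums of them are collapsed using the identity that for every m > 1 the m distinct m-th roots of unity sum to 0, e.g. 1 + exp(2*I*pi/3) + exp(-2*I*pi/3) = 0.)
Dimension check: dim(rho) = sum (mult * dim) = 3*1 + 0*1 + 3*1 + 1*3 = 9 = chi_rho(e) = 9.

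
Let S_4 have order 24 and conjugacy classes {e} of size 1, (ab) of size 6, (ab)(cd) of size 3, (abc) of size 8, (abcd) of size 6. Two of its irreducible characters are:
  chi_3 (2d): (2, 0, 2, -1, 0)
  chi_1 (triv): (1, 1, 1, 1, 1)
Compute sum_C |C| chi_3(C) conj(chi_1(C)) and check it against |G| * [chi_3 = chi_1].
Sum = 0; so <chi_3, chi_1> = 0 (distinct irreducibles are orthogonal).

Why: Compute term by term over conjugacy classes (|C| * chi_3(C) * conj(chi_1(C))):
  1*(2)*conj(1) + 6*(0)*conj(1) + 3*(2)*conj(1) + 8*(-1)*conj(1) + 6*(0)*conj(1)
  = (2) + (0) + (6) + (-8) + (0)
  = 0.
Dividing by |G| = 24 gives 0/24 = 0, matching the row-orthogonality relation <chi_3, chi_1> = [chi_3 = chi_1].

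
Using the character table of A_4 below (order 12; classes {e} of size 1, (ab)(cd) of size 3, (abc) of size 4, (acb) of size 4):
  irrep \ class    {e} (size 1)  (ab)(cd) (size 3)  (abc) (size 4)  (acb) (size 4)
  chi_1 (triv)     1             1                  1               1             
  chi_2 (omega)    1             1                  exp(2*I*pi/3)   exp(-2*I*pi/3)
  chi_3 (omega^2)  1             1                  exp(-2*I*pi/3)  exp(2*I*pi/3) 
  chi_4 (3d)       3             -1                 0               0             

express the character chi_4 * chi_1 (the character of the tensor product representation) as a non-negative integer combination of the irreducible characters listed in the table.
chi_4 tensor chi_1 = chi_4 (all other irreducibles have multiplicity 0).

Argument: The character of a tensor product is the pointwise product (chi_4 * chi_1)(C) = chi_4(C) * chi_1(C):
  {e}: (3)*(1), (ab)(cd): (-1)*(1), (abc): (0)*(1), (acb): (0)*(1)
so (chi_4 * chi_1) takes values
  {e} -> 3, (ab)(cd) -> -1, (abc) -> 0, (acb) -> 0.
Now take the inner product of this character with each irreducible chi from the table, <chi_4*chi_1, chi> = (1/12) sum_C |C| (chi_4*chi_1)(C) conj(chi(C)):
  <chi_4*chi_1, chi_1> = (1/12)[1*(3)*conj(1) + 3*(-1)*conj(1) + 4*(0)*conj(1) + 4*(0)*conj(1)]
      = (1/12)[(3) + (-3) + (0) + (0)] = 0/12 = 0
  <chi_4*chi_1, chi_2> = (1/12)[1*(3)*conj(1) + 3*(-1)*conj(1) + 4*(0)*conj(exp(2*I*pi/3)) + 4*(0)*conj(exp(-2*I*pi/3))]
      = (1/12)[(3) + (-3) + (0) + (0)] = 0/12 = 0
  <chi_4*chi_1, chi_3> = (1/12)[1*(3)*conj(1) + 3*(-1)*conj(1) + 4*(0)*conj(exp(-2*I*pi/3)) + 4*(0)*conj(exp(2*I*pi/3))]
      = (1/12)[(3) + (-3) + (0) + (0)] = 0/12 = 0
  <chi_4*chi_1, chi_4> = (1/12)[1*(3)*conj(3) + 3*(-1)*conj(-1) + 4*(0)*conj(0) + 4*(0)*conj(0)]
      = (1/12)[(9) + (3) + (0) + (0)] = 12/12 = 1
(Exp terms are combined using exp(i*s)*conj(exp(i*t)) = exp(i*(s-t)), and sums of them are collapsed using the identity that for every m > 1 the m distinct m-th roots of unity sum to 0, e.g. 1 + exp(2*I*pi/3) + exp(-2*I*pi/3) = 0.)
Hence the multiplicities are chi_4: 1. Dimension check: dim(chi_4)*dim(chi_1) = 3*1 = 3 and sum (mult * dim) = 1*3 = 3.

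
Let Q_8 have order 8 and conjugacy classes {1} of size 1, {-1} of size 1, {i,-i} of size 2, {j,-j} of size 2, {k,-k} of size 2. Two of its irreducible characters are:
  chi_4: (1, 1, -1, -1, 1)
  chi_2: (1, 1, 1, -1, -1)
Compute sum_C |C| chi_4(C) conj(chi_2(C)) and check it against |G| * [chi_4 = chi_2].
Sum = 0; so <chi_4, chi_2> = 0 (distinct irreducibles are orthogonal).

Details: Compute term by term over conjugacy classes (|C| * chi_4(C) * conj(chi_2(C))):
  1*(1)*conj(1) + 1*(1)*conj(1) + 2*(-1)*conj(1) + 2*(-1)*conj(-1) + 2*(1)*conj(-1)
  = (1) + (1) + (-2) + (2) + (-2)
  = 0.
Dividing by |G| = 8 gives 0/8 = 0, matching the row-orthogonality relation <chi_4, chi_2> = [chi_4 = chi_2].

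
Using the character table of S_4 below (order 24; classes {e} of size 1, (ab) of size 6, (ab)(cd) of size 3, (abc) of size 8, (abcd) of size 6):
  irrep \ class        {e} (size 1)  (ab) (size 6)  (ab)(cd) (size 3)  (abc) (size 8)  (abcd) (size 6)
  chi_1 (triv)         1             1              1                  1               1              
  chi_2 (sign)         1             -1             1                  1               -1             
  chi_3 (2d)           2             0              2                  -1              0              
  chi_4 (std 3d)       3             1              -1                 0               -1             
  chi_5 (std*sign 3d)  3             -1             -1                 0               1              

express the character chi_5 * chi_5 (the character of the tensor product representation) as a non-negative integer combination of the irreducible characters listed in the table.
chi_5 tensor chi_5 = chi_1 + chi_3 + chi_4 + chi_5 (all other irreducibles have multiplicity 0).

Proof sketch: The character of a tensor product is the pointwise product (chi_5 * chi_5)(C) = chi_5(C) * chi_5(C):
  {e}: (3)*(3), (ab): (-1)*(-1), (ab)(cd): (-1)*(-1), (abc): (0)*(0), (abcd): (1)*(1)
so (chi_5 * chi_5) takes values
  {e} -> 9, (ab) -> 1, (ab)(cd) -> 1, (abc) -> 0, (abcd) -> 1.
Now take the inner product of this character with each irreducible chi from the table, <chi_5*chi_5, chi> = (1/24) sum_C |C| (chi_5*chi_5)(C) conj(chi(C)):
  <chi_5*chi_5, chi_1> = (1/24)[1*(9)*conj(1) + 6*(1)*conj(1) + 3*(1)*conj(1) + 8*(0)*conj(1) + 6*(1)*conj(1)]
      = (1/24)[(9) + (6) + (3) + (0) + (6)] = 24/24 = 1
  <chi_5*chi_5, chi_2> = (1/24)[1*(9)*conj(1) + 6*(1)*conj(-1) + 3*(1)*conj(1) + 8*(0)*conj(1) + 6*(1)*conj(-1)]
      = (1/24)[(9) + (-6) + (3) + (0) + (-6)] = 0/24 = 0
  <chi_5*chi_5, chi_3> = (1/24)[1*(9)*conj(2) + 6*(1)*conj(0) + 3*(1)*conj(2) + 8*(0)*conj(-1) + 6*(1)*conj(0)]
      = (1/24)[(18) + (0) + (6) + (0) + (0)] = 24/24 = 1
  <chi_5*chi_5, chi_4> = (1/24)[1*(9)*conj(3) + 6*(1)*conj(1) + 3*(1)*conj(-1) + 8*(0)*conj(0) + 6*(1)*conj(-1)]
      = (1/24)[(27) + (6) + (-3) + (0) + (-6)] = 24/24 = 1
  <chi_5*chi_5, chi_5> = (1/24)[1*(9)*conj(3) + 6*(1)*conj(-1) + 3*(1)*conj(-1) + 8*(0)*conj(0) + 6*(1)*conj(1)]
      = (1/24)[(27) + (-6) + (-3) + (0) + (6)] = 24/24 = 1
Hence the multiplicities are chi_1: 1, chi_3: 1, chi_4: 1, chi_5: 1. Dimension check: dim(chi_5)*dim(chi_5) = 3*3 = 9 and sum (mult * dim) = 1*1 + 1*2 + 1*3 + 1*3 = 9.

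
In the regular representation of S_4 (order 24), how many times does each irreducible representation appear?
Each irreducible V_i of dimension d_i appears with multiplicity d_i, i.e. rho_reg = (direct sum over all irreducibles V_i) d_i V_i. The irreducible dimensions for S_4 are 1, 1, 2, 3, 3: 2 irreducibles of dimension 1, each with multiplicity 1; 1 irreducible of dimension 2, with multiplicity 2; 2 irreducibles of dimension 3, each with multiplicity 3. Total dimension 2*1*1 + 1*2*2 + 2*3*3 = 24 = |G|.

Explanation: General theorem: in the regular representation of a finite group G, each irreducible appears with multiplicity equal to its dimension. Check: dim(rho_reg) = sum d_i^2 = 1 + 1 + 4 + 9 + 9 = 24 = |G|.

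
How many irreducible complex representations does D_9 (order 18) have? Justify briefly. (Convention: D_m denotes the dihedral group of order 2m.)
6

Why: The number of irreducible complex representations of a finite group equals its number of conjugacy classes. D_9 has 6 conjugacy classes ((n+3)/2 for n odd), so D_9 (order 18) has exactly 6 irreducible complex representations.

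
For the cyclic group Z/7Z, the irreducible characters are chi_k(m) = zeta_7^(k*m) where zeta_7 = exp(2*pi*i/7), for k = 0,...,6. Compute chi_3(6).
chi_3(6) = zeta_7^18 = exp(-6*I*pi/7)

Why: chi_3(6) = zeta_7^(3*6) = zeta_7^18. Since zeta_7^7 = 1, this equals zeta_7^4 = exp(2*pi*i*4/7) = exp(-6*I*pi/7).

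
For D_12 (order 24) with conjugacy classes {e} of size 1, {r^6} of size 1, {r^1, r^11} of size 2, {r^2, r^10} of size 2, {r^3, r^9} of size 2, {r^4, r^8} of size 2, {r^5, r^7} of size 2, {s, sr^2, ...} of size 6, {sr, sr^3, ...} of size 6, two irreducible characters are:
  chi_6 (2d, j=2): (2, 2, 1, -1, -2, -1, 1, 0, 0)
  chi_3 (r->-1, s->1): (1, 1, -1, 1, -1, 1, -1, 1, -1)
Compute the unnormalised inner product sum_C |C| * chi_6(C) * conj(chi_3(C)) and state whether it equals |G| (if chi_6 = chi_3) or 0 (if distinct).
Sum = 0; so <chi_6, chi_3> = 0 (distinct irreducibles are orthogonal).

Reasoning: Compute term by term over conjugacy classes (|C| * chi_6(C) * conj(chi_3(C))):
  1*(2)*conj(1) + 1*(2)*conj(1) + 2*(1)*conj(-1) + 2*(-1)*conj(1) + 2*(-2)*conj(-1) + 2*(-1)*conj(1) + 2*(1)*conj(-1) + 6*(0)*conj(1) + 6*(0)*conj(-1)
  = (2) + (2) + (-2) + (-2) + (4) + (-2) + (-2) + (0) + (0)
  = 0.
Dividing by |G| = 24 gives 0/24 = 0, matching the row-orthogonality relation <chi_6, chi_3> = [chi_6 = chi_3].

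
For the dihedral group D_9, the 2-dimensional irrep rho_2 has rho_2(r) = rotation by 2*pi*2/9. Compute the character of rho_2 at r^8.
chi_{rho_2}(r^8) = 2*cos(2*pi*2*8/9) = 2*cos(4*pi/9)

Working: rho_2(r^8) is rotation by angle 2*pi*2*8/9, whose trace is 2*cos(2*pi*2*8/9) = 2*cos(4*pi/9).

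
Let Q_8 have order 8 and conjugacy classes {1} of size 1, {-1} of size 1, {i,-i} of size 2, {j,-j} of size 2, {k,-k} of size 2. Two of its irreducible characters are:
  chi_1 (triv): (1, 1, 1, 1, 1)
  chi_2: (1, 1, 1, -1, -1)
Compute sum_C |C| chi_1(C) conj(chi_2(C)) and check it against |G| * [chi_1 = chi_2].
Sum = 0; so <chi_1, chi_2> = 0 (distinct irreducibles are orthogonal).

Derivation: Compute term by term over conjugacy classes (|C| * chi_1(C) * conj(chi_2(C))):
  1*(1)*conj(1) + 1*(1)*conj(1) + 2*(1)*conj(1) + 2*(1)*conj(-1) + 2*(1)*conj(-1)
  = (1) + (1) + (2) + (-2) + (-2)
  = 0.
Dividing by |G| = 8 gives 0/8 = 0, matching the row-orthogonality relation <chi_1, chi_2> = [chi_1 = chi_2].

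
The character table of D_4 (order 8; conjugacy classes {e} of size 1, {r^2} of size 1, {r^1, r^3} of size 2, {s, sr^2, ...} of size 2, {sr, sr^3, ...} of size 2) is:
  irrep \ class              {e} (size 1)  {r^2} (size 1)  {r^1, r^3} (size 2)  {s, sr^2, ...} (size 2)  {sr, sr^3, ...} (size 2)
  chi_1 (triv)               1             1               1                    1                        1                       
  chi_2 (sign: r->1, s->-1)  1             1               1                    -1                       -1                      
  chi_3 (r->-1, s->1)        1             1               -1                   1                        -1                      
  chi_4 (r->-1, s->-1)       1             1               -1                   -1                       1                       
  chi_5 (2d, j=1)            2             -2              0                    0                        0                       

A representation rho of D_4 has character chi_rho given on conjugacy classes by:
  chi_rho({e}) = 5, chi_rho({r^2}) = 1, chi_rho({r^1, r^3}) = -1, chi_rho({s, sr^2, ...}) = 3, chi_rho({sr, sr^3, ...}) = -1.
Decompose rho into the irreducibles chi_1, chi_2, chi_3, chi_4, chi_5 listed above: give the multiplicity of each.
Multiplicities: chi_1: 1, chi_2: 0, chi_3: 2, chi_4: 0, chi_5: 1.

Derivation: Use <chi_rho, chi> = (1/|G|) sum_C |C| * chi_rho(C) * conj(chi(C)) with |G| = 8 for each irreducible chi in the table:
  <chi_rho, chi_1> = (1/8)[1*(5)*conj(1) + 1*(1)*conj(1) + 2*(-1)*conj(1) + 2*(3)*conj(1) + 2*(-1)*conj(1)]
      = (1/8)[(5) + (1) + (-2) + (6) + (-2)] = 8/8 = 1
  <chi_rho, chi_2> = (1/8)[1*(5)*conj(1) + 1*(1)*conj(1) + 2*(-1)*conj(1) + 2*(3)*conj(-1) + 2*(-1)*conj(-1)]
      = (1/8)[(5) + (1) + (-2) + (-6) + (2)] = 0/8 = 0
  <chi_rho, chi_3> = (1/8)[1*(5)*conj(1) + 1*(1)*conj(1) + 2*(-1)*conj(-1) + 2*(3)*conj(1) + 2*(-1)*conj(-1)]
      = (1/8)[(5) + (1) + (2) + (6) + (2)] = 16/8 = 2
  <chi_rho, chi_4> = (1/8)[1*(5)*conj(1) + 1*(1)*conj(1) + 2*(-1)*conj(-1) + 2*(3)*conj(-1) + 2*(-1)*conj(1)]
      = (1/8)[(5) + (1) + (2) + (-6) + (-2)] = 0/8 = 0
  <chi_rho, chi_5> = (1/8)[1*(5)*conj(2) + 1*(1)*conj(-2) + 2*(-1)*conj(0) + 2*(3)*conj(0) + 2*(-1)*conj(0)]
      = (1/8)[(10) + (-2) + (0) + (0) + (0)] = 8/8 = 1
Dimension check: dim(rho) = sum (mult * dim) = 1*1 + 0*1 + 2*1 + 0*1 + 1*2 = 5 = chi_rho(e) = 5.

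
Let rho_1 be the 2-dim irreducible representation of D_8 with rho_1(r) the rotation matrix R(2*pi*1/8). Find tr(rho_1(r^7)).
chi_{rho_1}(r^7) = 2*cos(2*pi*1*7/8) = sqrt(2)

Working: rho_1(r^7) is rotation by angle 2*pi*1*7/8, whose trace is 2*cos(2*pi*1*7/8) = sqrt(2).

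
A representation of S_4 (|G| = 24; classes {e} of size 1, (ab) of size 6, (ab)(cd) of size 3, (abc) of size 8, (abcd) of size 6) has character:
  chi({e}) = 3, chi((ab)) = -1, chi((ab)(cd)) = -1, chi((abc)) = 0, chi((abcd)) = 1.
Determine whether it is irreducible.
Irreducible: <chi, chi> = 1.

Justification: <chi, chi> = (1/|G|) sum_C |C| * |chi(C)|^2 = (1/24)[1*|3|^2 + 6*|-1|^2 + 3*|-1|^2 + 8*|0|^2 + 6*|1|^2]
  = (1/24)[(9) + (6) + (3) + (0) + (6)] = 24/24 = 1.
A character is irreducible iff <chi, chi> = 1, so this representation is irreducible.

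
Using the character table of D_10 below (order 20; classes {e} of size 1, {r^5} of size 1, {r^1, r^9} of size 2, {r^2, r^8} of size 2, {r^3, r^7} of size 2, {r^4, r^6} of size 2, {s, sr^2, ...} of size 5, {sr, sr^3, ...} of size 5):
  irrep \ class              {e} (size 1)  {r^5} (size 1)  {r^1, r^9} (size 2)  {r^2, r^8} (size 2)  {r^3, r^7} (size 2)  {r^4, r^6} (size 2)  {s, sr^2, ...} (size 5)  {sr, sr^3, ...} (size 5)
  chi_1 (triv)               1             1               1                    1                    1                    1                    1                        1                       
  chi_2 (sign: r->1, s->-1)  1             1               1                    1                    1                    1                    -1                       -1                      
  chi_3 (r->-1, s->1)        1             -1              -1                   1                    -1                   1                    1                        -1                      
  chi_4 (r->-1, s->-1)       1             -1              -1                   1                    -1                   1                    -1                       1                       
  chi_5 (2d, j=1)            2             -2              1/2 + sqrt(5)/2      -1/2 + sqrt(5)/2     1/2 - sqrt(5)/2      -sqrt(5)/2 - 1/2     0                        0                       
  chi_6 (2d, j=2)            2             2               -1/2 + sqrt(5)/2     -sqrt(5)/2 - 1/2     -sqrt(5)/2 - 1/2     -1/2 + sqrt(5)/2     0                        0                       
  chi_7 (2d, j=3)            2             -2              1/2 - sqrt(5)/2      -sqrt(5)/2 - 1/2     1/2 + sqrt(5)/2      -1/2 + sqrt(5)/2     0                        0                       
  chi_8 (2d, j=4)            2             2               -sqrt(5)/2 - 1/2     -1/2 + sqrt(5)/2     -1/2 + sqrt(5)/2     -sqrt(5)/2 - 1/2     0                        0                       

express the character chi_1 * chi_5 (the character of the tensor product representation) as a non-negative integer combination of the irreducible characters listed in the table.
chi_1 tensor chi_5 = chi_5 (all other irreducibles have multiplicity 0).

Details: The character of a tensor product is the pointwise product (chi_1 * chi_5)(C) = chi_1(C) * chi_5(C):
  {e}: (1)*(2), {r^5}: (1)*(-2), {r^1, r^9}: (1)*(1/2 + sqrt(5)/2), {r^2, r^8}: (1)*(-1/2 + sqrt(5)/2), {r^3, r^7}: (1)*(1/2 - sqrt(5)/2), {r^4, r^6}: (1)*(-sqrt(5)/2 - 1/2), {s, sr^2, ...}: (1)*(0), {sr, sr^3, ...}: (1)*(0)
so (chi_1 * chi_5) takes values
  {e} -> 2, {r^5} -> -2, {r^1, r^9} -> 1/2 + sqrt(5)/2, {r^2, r^8} -> -1/2 + sqrt(5)/2, {r^3, r^7} -> 1/2 - sqrt(5)/2, {r^4, r^6} -> -sqrt(5)/2 - 1/2, {s, sr^2, ...} -> 0, {sr, sr^3, ...} -> 0.
Now take the inner product of this character with each irreducible chi from the table, <chi_1*chi_5, chi> = (1/20) sum_C |C| (chi_1*chi_5)(C) conj(chi(C)):
  <chi_1*chi_5, chi_1> = (1/20)[1*(2)*conj(1) + 1*(-2)*conj(1) + 2*(1/2 + sqrt(5)/2)*conj(1) + 2*(-1/2 + sqrt(5)/2)*conj(1) + 2*(1/2 - sqrt(5)/2)*conj(1) + 2*(-sqrt(5)/2 - 1/2)*conj(1) + 5*(0)*conj(1) + 5*(0)*conj(1)]
      = (1/20)[(2) + (-2) + (1 + sqrt(5)) + (-1 + sqrt(5)) + (1 - sqrt(5)) + (-sqrt(5) - 1) + (0) + (0)] = 0/20 = 0
  <chi_1*chi_5, chi_2> = (1/20)[1*(2)*conj(1) + 1*(-2)*conj(1) + 2*(1/2 + sqrt(5)/2)*conj(1) + 2*(-1/2 + sqrt(5)/2)*conj(1) + 2*(1/2 - sqrt(5)/2)*conj(1) + 2*(-sqrt(5)/2 - 1/2)*conj(1) + 5*(0)*conj(-1) + 5*(0)*conj(-1)]
      = (1/20)[(2) + (-2) + (1 + sqrt(5)) + (-1 + sqrt(5)) + (1 - sqrt(5)) + (-sqrt(5) - 1) + (0) + (0)] = 0/20 = 0
  <chi_1*chi_5, chi_3> = (1/20)[1*(2)*conj(1) + 1*(-2)*conj(-1) + 2*(1/2 + sqrt(5)/2)*conj(-1) + 2*(-1/2 + sqrt(5)/2)*conj(1) + 2*(1/2 - sqrt(5)/2)*conj(-1) + 2*(-sqrt(5)/2 - 1/2)*conj(1) + 5*(0)*conj(1) + 5*(0)*conj(-1)]
      = (1/20)[(2) + (2) + (-sqrt(5) - 1) + (-1 + sqrt(5)) + (-1 + sqrt(5)) + (-sqrt(5) - 1) + (0) + (0)] = 0/20 = 0
  <chi_1*chi_5, chi_4> = (1/20)[1*(2)*conj(1) + 1*(-2)*conj(-1) + 2*(1/2 + sqrt(5)/2)*conj(-1) + 2*(-1/2 + sqrt(5)/2)*conj(1) + 2*(1/2 - sqrt(5)/2)*conj(-1) + 2*(-sqrt(5)/2 - 1/2)*conj(1) + 5*(0)*conj(-1) + 5*(0)*conj(1)]
      = (1/20)[(2) + (2) + (-sqrt(5) - 1) + (-1 + sqrt(5)) + (-1 + sqrt(5)) + (-sqrt(5) - 1) + (0) + (0)] = 0/20 = 0
  <chi_1*chi_5, chi_5> = (1/20)[1*(2)*conj(2) + 1*(-2)*conj(-2) + 2*(1/2 + sqrt(5)/2)*conj(1/2 + sqrt(5)/2) + 2*(-1/2 + sqrt(5)/2)*conj(-1/2 + sqrt(5)/2) + 2*(1/2 - sqrt(5)/2)*conj(1/2 - sqrt(5)/2) + 2*(-sqrt(5)/2 - 1/2)*conj(-sqrt(5)/2 - 1/2) + 5*(0)*conj(0) + 5*(0)*conj(0)]
      = (1/20)[(4) + (4) + (sqrt(5) + 3) + (3 - sqrt(5)) + (3 - sqrt(5)) + (sqrt(5) + 3) + (0) + (0)] = 20/20 = 1
  <chi_1*chi_5, chi_6> = (1/20)[1*(2)*conj(2) + 1*(-2)*conj(2) + 2*(1/2 + sqrt(5)/2)*conj(-1/2 + sqrt(5)/2) + 2*(-1/2 + sqrt(5)/2)*conj(-sqrt(5)/2 - 1/2) + 2*(1/2 - sqrt(5)/2)*conj(-sqrt(5)/2 - 1/2) + 2*(-sqrt(5)/2 - 1/2)*conj(-1/2 + sqrt(5)/2) + 5*(0)*conj(0) + 5*(0)*conj(0)]
      = (1/20)[(4) + (-4) + (2) + (-2) + (2) + (-2) + (0) + (0)] = 0/20 = 0
  <chi_1*chi_5, chi_7> = (1/20)[1*(2)*conj(2) + 1*(-2)*conj(-2) + 2*(1/2 + sqrt(5)/2)*conj(1/2 - sqrt(5)/2) + 2*(-1/2 + sqrt(5)/2)*conj(-sqrt(5)/2 - 1/2) + 2*(1/2 - sqrt(5)/2)*conj(1/2 + sqrt(5)/2) + 2*(-sqrt(5)/2 - 1/2)*conj(-1/2 + sqrt(5)/2) + 5*(0)*conj(0) + 5*(0)*conj(0)]
      = (1/20)[(4) + (4) + (-2) + (-2) + (-2) + (-2) + (0) + (0)] = 0/20 = 0
  <chi_1*chi_5, chi_8> = (1/20)[1*(2)*conj(2) + 1*(-2)*conj(2) + 2*(1/2 + sqrt(5)/2)*conj(-sqrt(5)/2 - 1/2) + 2*(-1/2 + sqrt(5)/2)*conj(-1/2 + sqrt(5)/2) + 2*(1/2 - sqrt(5)/2)*conj(-1/2 + sqrt(5)/2) + 2*(-sqrt(5)/2 - 1/2)*conj(-sqrt(5)/2 - 1/2) + 5*(0)*conj(0) + 5*(0)*conj(0)]
      = (1/20)[(4) + (-4) + (-3 - sqrt(5)) + (3 - sqrt(5)) + (-3 + sqrt(5)) + (sqrt(5) + 3) + (0) + (0)] = 0/20 = 0
Hence the multiplicities are chi_5: 1. Dimension check: dim(chi_1)*dim(chi_5) = 1*2 = 2 and sum (mult * dim) = 1*2 = 2.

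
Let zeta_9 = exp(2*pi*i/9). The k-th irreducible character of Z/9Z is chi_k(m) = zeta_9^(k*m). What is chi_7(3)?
chi_7(3) = zeta_9^21 = exp(2*I*pi/3)

Solution. chi_7(3) = zeta_9^(7*3) = zeta_9^21. Since zeta_9^9 = 1, this equals zeta_9^3 = exp(2*pi*i*3/9) = exp(2*I*pi/3).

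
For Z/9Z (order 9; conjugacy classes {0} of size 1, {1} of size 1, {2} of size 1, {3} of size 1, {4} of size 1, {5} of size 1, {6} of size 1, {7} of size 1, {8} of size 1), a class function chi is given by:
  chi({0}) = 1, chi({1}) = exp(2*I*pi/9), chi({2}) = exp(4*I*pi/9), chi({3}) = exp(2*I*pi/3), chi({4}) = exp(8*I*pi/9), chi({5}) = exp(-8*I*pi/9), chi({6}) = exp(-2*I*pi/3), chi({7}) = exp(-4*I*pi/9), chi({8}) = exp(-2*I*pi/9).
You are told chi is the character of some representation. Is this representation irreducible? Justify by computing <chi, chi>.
Irreducible: <chi, chi> = 1.

Details: <chi, chi> = (1/|G|) sum_C |C| * |chi(C)|^2 = (1/9)[1*|1|^2 + 1*|exp(2*I*pi/9)|^2 + 1*|exp(4*I*pi/9)|^2 + 1*|exp(2*I*pi/3)|^2 + 1*|exp(8*I*pi/9)|^2 + 1*|exp(-8*I*pi/9)|^2 + 1*|exp(-2*I*pi/3)|^2 + 1*|exp(-4*I*pi/9)|^2 + 1*|exp(-2*I*pi/9)|^2]
  = (1/9)[(1) + (1) + (1) + (1) + (1) + (1) + (1) + (1) + (1)] = 9/9 = 1.
(Exp terms are combined using exp(i*s)*conj(exp(i*t)) = exp(i*(s-t)), and sums of them are collapsed using the identity that for every m > 1 the m distinct m-th roots of unity sum to 0, e.g. 1 + exp(2*I*pi/3) + exp(-2*I*pi/3) = 0.)
A character is irreducible iff <chi, chi> = 1, so this representation is irreducible.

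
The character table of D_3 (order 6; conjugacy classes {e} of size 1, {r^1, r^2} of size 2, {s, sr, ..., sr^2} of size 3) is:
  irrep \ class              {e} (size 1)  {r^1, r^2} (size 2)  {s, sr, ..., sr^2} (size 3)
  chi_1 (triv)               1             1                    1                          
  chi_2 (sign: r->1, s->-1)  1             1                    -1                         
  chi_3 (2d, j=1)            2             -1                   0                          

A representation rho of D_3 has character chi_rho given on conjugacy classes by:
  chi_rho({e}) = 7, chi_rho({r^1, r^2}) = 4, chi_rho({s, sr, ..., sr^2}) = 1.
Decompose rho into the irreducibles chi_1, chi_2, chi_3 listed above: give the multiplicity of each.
Multiplicities: chi_1: 3, chi_2: 2, chi_3: 1.

Working: Use <chi_rho, chi> = (1/|G|) sum_C |C| * chi_rho(C) * conj(chi(C)) with |G| = 6 for each irreducible chi in the table:
  <chi_rho, chi_1> = (1/6)[1*(7)*conj(1) + 2*(4)*conj(1) + 3*(1)*conj(1)]
      = (1/6)[(7) + (8) + (3)] = 18/6 = 3
  <chi_rho, chi_2> = (1/6)[1*(7)*conj(1) + 2*(4)*conj(1) + 3*(1)*conj(-1)]
      = (1/6)[(7) + (8) + (-3)] = 12/6 = 2
  <chi_rho, chi_3> = (1/6)[1*(7)*conj(2) + 2*(4)*conj(-1) + 3*(1)*conj(0)]
      = (1/6)[(14) + (-8) + (0)] = 6/6 = 1
Dimension check: dim(rho) = sum (mult * dim) = 3*1 + 2*1 + 1*2 = 7 = chi_rho(e) = 7.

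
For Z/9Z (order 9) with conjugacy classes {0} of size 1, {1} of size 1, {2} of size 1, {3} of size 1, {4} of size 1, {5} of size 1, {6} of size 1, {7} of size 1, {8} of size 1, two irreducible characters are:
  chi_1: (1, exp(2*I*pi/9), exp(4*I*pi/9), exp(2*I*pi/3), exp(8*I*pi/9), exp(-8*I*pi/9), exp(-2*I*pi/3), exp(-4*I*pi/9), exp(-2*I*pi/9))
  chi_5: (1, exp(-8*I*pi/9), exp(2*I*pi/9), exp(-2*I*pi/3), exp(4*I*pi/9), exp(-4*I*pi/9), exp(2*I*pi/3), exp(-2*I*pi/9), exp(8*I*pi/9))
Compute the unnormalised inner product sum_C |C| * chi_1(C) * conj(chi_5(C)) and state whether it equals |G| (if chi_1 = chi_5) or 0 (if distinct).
Sum = 0; so <chi_1, chi_5> = 0 (distinct irreducibles are orthogonal).

Reasoning: Compute term by term over conjugacy classes (|C| * chi_1(C) * conj(chi_5(C))):
  1*(1)*conj(1) + 1*(exp(2*I*pi/9))*conj(exp(-8*I*pi/9)) + 1*(exp(4*I*pi/9))*conj(exp(2*I*pi/9)) + 1*(exp(2*I*pi/3))*conj(exp(-2*I*pi/3)) + 1*(exp(8*I*pi/9))*conj(exp(4*I*pi/9)) + 1*(exp(-8*I*pi/9))*conj(exp(-4*I*pi/9)) + 1*(exp(-2*I*pi/3))*conj(exp(2*I*pi/3)) + 1*(exp(-4*I*pi/9))*conj(exp(-2*I*pi/9)) + 1*(exp(-2*I*pi/9))*conj(exp(8*I*pi/9))
  = (1) + (exp(-8*I*pi/9)) + (exp(2*I*pi/9)) + (exp(-2*I*pi/3)) + (exp(4*I*pi/9)) + (exp(-4*I*pi/9)) + (exp(2*I*pi/3)) + (exp(-2*I*pi/9)) + (exp(8*I*pi/9))
  = 0.
(Exp terms are combined using exp(i*s)*conj(exp(i*t)) = exp(i*(s-t)), and sums of them are collapsed using the identity that for every m > 1 the m distinct m-th roots of unity sum to 0, e.g. 1 + exp(2*I*pi/3) + exp(-2*I*pi/3) = 0.)
Dividing by |G| = 9 gives 0/9 = 0, matching the row-orthogonality relation <chi_1, chi_5> = [chi_1 = chi_5].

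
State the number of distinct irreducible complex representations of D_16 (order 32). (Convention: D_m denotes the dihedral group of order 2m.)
11

Justification: The number of irreducible complex representations of a finite group equals its number of conjugacy classes. D_16 has 11 conjugacy classes (n/2 + 3 for n even), so D_16 (order 32) has exactly 11 irreducible complex representations.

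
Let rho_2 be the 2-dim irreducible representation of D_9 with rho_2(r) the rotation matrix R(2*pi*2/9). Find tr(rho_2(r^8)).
chi_{rho_2}(r^8) = 2*cos(2*pi*2*8/9) = 2*cos(4*pi/9)

Justification: rho_2(r^8) is rotation by angle 2*pi*2*8/9, whose trace is 2*cos(2*pi*2*8/9) = 2*cos(4*pi/9).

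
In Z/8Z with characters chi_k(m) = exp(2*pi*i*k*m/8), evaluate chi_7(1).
chi_7(1) = zeta_8^7 = exp(-I*pi/4)

Argument: chi_7(1) = zeta_8^(7*1) = zeta_8^7. Since zeta_8^8 = 1, this equals zeta_8^7 = exp(2*pi*i*7/8) = exp(-I*pi/4).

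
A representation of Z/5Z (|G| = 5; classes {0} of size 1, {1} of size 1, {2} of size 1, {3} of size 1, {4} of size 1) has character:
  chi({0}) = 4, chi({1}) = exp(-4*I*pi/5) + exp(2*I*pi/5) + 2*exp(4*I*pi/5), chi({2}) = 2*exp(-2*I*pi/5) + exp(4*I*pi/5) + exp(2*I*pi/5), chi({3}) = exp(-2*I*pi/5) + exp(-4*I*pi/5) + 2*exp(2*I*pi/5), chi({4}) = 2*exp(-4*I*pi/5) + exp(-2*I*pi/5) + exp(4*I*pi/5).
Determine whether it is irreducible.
Not irreducible (reducible): <chi, chi> = 6 > 1.

Working: <chi, chi> = (1/|G|) sum_C |C| * |chi(C)|^2 = (1/5)[1*|4|^2 + 1*|exp(-4*I*pi/5) + exp(2*I*pi/5) + 2*exp(4*I*pi/5)|^2 + 1*|2*exp(-2*I*pi/5) + exp(4*I*pi/5) + exp(2*I*pi/5)|^2 + 1*|exp(-2*I*pi/5) + exp(-4*I*pi/5) + 2*exp(2*I*pi/5)|^2 + 1*|2*exp(-4*I*pi/5) + exp(-2*I*pi/5) + exp(4*I*pi/5)|^2]
  = (1/5)[(16) + (6 + 4*exp(-2*I*pi/5) + exp(-4*I*pi/5) + exp(4*I*pi/5) + 4*exp(2*I*pi/5)) + (6 + 4*exp(-4*I*pi/5) + exp(-2*I*pi/5) + exp(2*I*pi/5) + 4*exp(4*I*pi/5)) + (6 + 4*exp(-4*I*pi/5) + exp(-2*I*pi/5) + exp(2*I*pi/5) + 4*exp(4*I*pi/5)) + (6 + 4*exp(-2*I*pi/5) + exp(-4*I*pi/5) + exp(4*I*pi/5) + 4*exp(2*I*pi/5))] = 30/5 = 6.
(Exp terms are combined using exp(i*s)*conj(exp(i*t)) = exp(i*(s-t)), and sums of them are collapsed using the identity that for every m > 1 the m distinct m-th roots of unity sum to 0, e.g. 1 + exp(2*I*pi/3) + exp(-2*I*pi/3) = 0.)
A character is irreducible iff <chi, chi> = 1, so this representation is reducible.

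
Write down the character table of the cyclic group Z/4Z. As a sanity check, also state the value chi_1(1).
Character table of Z/4Z (irreps indexed chi_0,...,chi_3 with chi_k(m) = zeta_4^(k*m), zeta_4 = exp(2*pi*i/4)):
  irrep \ class  {0} (size 1)  {1} (size 1)  {2} (size 1)  {3} (size 1)
  chi_0          1             1             1             1           
  chi_1          1             I             -1            -I          
  chi_2          1             -1            1             -1          
  chi_3          1             -I            -1            I           

Spot check: chi_1(1) = zeta_4^(1*1) = zeta_4^1 = I.

Solution. Z/4Z is abelian, so all 4 irreducible complex representations are 1-dimensional. They are given by chi_k(m) = zeta_4^(k*m) for k = 0,...,3. Row orthogonality: sum_m chi_k(m) conj(chi_l(m)) = 4 * [k = l].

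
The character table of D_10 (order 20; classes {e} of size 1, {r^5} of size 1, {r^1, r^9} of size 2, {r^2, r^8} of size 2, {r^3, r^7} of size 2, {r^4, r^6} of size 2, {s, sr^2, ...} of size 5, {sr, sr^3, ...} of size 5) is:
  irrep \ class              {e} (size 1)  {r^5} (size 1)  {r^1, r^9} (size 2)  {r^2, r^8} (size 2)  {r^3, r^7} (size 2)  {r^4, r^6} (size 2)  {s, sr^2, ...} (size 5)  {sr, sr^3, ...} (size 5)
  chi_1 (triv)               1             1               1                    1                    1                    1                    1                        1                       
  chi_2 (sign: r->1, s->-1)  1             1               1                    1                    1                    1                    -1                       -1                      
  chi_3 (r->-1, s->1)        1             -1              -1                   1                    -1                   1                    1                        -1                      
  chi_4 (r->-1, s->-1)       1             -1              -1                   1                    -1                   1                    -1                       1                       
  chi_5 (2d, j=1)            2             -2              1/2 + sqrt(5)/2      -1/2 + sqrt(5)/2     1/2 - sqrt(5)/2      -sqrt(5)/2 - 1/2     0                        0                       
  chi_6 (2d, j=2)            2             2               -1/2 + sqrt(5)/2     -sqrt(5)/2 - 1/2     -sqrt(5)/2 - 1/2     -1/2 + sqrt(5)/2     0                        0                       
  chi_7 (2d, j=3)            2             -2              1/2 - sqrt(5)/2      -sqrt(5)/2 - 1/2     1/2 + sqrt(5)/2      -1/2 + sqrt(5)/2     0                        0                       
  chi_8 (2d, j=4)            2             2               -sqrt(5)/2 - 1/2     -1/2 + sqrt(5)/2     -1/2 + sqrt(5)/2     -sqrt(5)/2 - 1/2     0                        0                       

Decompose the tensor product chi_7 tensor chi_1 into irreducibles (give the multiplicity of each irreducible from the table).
chi_7 tensor chi_1 = chi_7 (all other irreducibles have multiplicity 0).

Working: The character of a tensor product is the pointwise product (chi_7 * chi_1)(C) = chi_7(C) * chi_1(C):
  {e}: (2)*(1), {r^5}: (-2)*(1), {r^1, r^9}: (1/2 - sqrt(5)/2)*(1), {r^2, r^8}: (-sqrt(5)/2 - 1/2)*(1), {r^3, r^7}: (1/2 + sqrt(5)/2)*(1), {r^4, r^6}: (-1/2 + sqrt(5)/2)*(1), {s, sr^2, ...}: (0)*(1), {sr, sr^3, ...}: (0)*(1)
so (chi_7 * chi_1) takes values
  {e} -> 2, {r^5} -> -2, {r^1, r^9} -> 1/2 - sqrt(5)/2, {r^2, r^8} -> -sqrt(5)/2 - 1/2, {r^3, r^7} -> 1/2 + sqrt(5)/2, {r^4, r^6} -> -1/2 + sqrt(5)/2, {s, sr^2, ...} -> 0, {sr, sr^3, ...} -> 0.
Now take the inner product of this character with each irreducible chi from the table, <chi_7*chi_1, chi> = (1/20) sum_C |C| (chi_7*chi_1)(C) conj(chi(C)):
  <chi_7*chi_1, chi_1> = (1/20)[1*(2)*conj(1) + 1*(-2)*conj(1) + 2*(1/2 - sqrt(5)/2)*conj(1) + 2*(-sqrt(5)/2 - 1/2)*conj(1) + 2*(1/2 + sqrt(5)/2)*conj(1) + 2*(-1/2 + sqrt(5)/2)*conj(1) + 5*(0)*conj(1) + 5*(0)*conj(1)]
      = (1/20)[(2) + (-2) + (1 - sqrt(5)) + (-sqrt(5) - 1) + (1 + sqrt(5)) + (-1 + sqrt(5)) + (0) + (0)] = 0/20 = 0
  <chi_7*chi_1, chi_2> = (1/20)[1*(2)*conj(1) + 1*(-2)*conj(1) + 2*(1/2 - sqrt(5)/2)*conj(1) + 2*(-sqrt(5)/2 - 1/2)*conj(1) + 2*(1/2 + sqrt(5)/2)*conj(1) + 2*(-1/2 + sqrt(5)/2)*conj(1) + 5*(0)*conj(-1) + 5*(0)*conj(-1)]
      = (1/20)[(2) + (-2) + (1 - sqrt(5)) + (-sqrt(5) - 1) + (1 + sqrt(5)) + (-1 + sqrt(5)) + (0) + (0)] = 0/20 = 0
  <chi_7*chi_1, chi_3> = (1/20)[1*(2)*conj(1) + 1*(-2)*conj(-1) + 2*(1/2 - sqrt(5)/2)*conj(-1) + 2*(-sqrt(5)/2 - 1/2)*conj(1) + 2*(1/2 + sqrt(5)/2)*conj(-1) + 2*(-1/2 + sqrt(5)/2)*conj(1) + 5*(0)*conj(1) + 5*(0)*conj(-1)]
      = (1/20)[(2) + (2) + (-1 + sqrt(5)) + (-sqrt(5) - 1) + (-sqrt(5) - 1) + (-1 + sqrt(5)) + (0) + (0)] = 0/20 = 0
  <chi_7*chi_1, chi_4> = (1/20)[1*(2)*conj(1) + 1*(-2)*conj(-1) + 2*(1/2 - sqrt(5)/2)*conj(-1) + 2*(-sqrt(5)/2 - 1/2)*conj(1) + 2*(1/2 + sqrt(5)/2)*conj(-1) + 2*(-1/2 + sqrt(5)/2)*conj(1) + 5*(0)*conj(-1) + 5*(0)*conj(1)]
      = (1/20)[(2) + (2) + (-1 + sqrt(5)) + (-sqrt(5) - 1) + (-sqrt(5) - 1) + (-1 + sqrt(5)) + (0) + (0)] = 0/20 = 0
  <chi_7*chi_1, chi_5> = (1/20)[1*(2)*conj(2) + 1*(-2)*conj(-2) + 2*(1/2 - sqrt(5)/2)*conj(1/2 + sqrt(5)/2) + 2*(-sqrt(5)/2 - 1/2)*conj(-1/2 + sqrt(5)/2) + 2*(1/2 + sqrt(5)/2)*conj(1/2 - sqrt(5)/2) + 2*(-1/2 + sqrt(5)/2)*conj(-sqrt(5)/2 - 1/2) + 5*(0)*conj(0) + 5*(0)*conj(0)]
      = (1/20)[(4) + (4) + (-2) + (-2) + (-2) + (-2) + (0) + (0)] = 0/20 = 0
  <chi_7*chi_1, chi_6> = (1/20)[1*(2)*conj(2) + 1*(-2)*conj(2) + 2*(1/2 - sqrt(5)/2)*conj(-1/2 + sqrt(5)/2) + 2*(-sqrt(5)/2 - 1/2)*conj(-sqrt(5)/2 - 1/2) + 2*(1/2 + sqrt(5)/2)*conj(-sqrt(5)/2 - 1/2) + 2*(-1/2 + sqrt(5)/2)*conj(-1/2 + sqrt(5)/2) + 5*(0)*conj(0) + 5*(0)*conj(0)]
      = (1/20)[(4) + (-4) + (-3 + sqrt(5)) + (sqrt(5) + 3) + (-3 - sqrt(5)) + (3 - sqrt(5)) + (0) + (0)] = 0/20 = 0
  <chi_7*chi_1, chi_7> = (1/20)[1*(2)*conj(2) + 1*(-2)*conj(-2) + 2*(1/2 - sqrt(5)/2)*conj(1/2 - sqrt(5)/2) + 2*(-sqrt(5)/2 - 1/2)*conj(-sqrt(5)/2 - 1/2) + 2*(1/2 + sqrt(5)/2)*conj(1/2 + sqrt(5)/2) + 2*(-1/2 + sqrt(5)/2)*conj(-1/2 + sqrt(5)/2) + 5*(0)*conj(0) + 5*(0)*conj(0)]
      = (1/20)[(4) + (4) + (3 - sqrt(5)) + (sqrt(5) + 3) + (sqrt(5) + 3) + (3 - sqrt(5)) + (0) + (0)] = 20/20 = 1
  <chi_7*chi_1, chi_8> = (1/20)[1*(2)*conj(2) + 1*(-2)*conj(2) + 2*(1/2 - sqrt(5)/2)*conj(-sqrt(5)/2 - 1/2) + 2*(-sqrt(5)/2 - 1/2)*conj(-1/2 + sqrt(5)/2) + 2*(1/2 + sqrt(5)/2)*conj(-1/2 + sqrt(5)/2) + 2*(-1/2 + sqrt(5)/2)*conj(-sqrt(5)/2 - 1/2) + 5*(0)*conj(0) + 5*(0)*conj(0)]
      = (1/20)[(4) + (-4) + (2) + (-2) + (2) + (-2) + (0) + (0)] = 0/20 = 0
Hence the multiplicities are chi_7: 1. Dimension check: dim(chi_7)*dim(chi_1) = 2*1 = 2 and sum (mult * dim) = 1*2 = 2.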